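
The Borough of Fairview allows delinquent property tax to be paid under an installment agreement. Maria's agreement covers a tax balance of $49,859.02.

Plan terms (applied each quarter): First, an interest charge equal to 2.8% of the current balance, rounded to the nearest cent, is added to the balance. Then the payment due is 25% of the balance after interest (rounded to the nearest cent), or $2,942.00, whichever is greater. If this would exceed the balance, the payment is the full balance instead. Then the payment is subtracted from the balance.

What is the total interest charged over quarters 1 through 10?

$5,535.38

Quarter 1: $49,859.02 +$1,396.05 interest = $51,255.07; pay $12,813.77 → $38,441.30
Quarter 2: $38,441.30 +$1,076.36 interest = $39,517.66; pay $9,879.42 → $29,638.24
Quarter 3: $29,638.24 +$829.87 interest = $30,468.11; pay $7,617.03 → $22,851.08
Quarter 4: $22,851.08 +$639.83 interest = $23,490.91; pay $5,872.73 → $17,618.18
Quarter 5: $17,618.18 +$493.31 interest = $18,111.49; pay $4,527.87 → $13,583.62
Quarter 6: $13,583.62 +$380.34 interest = $13,963.96; pay $3,490.99 → $10,472.97
Quarter 7: $10,472.97 +$293.24 interest = $10,766.21; pay $2,942.00 → $7,824.21
Quarter 8: $7,824.21 +$219.08 interest = $8,043.29; pay $2,942.00 → $5,101.29
Quarter 9: $5,101.29 +$142.84 interest = $5,244.13; pay $2,942.00 → $2,302.13
Quarter 10: $2,302.13 +$64.46 interest = $2,366.59; pay $2,366.59 → $0.00
Total interest: $1,396.05 + $1,076.36 + $829.87 + $639.83 + $493.31 + $380.34 + $293.24 + $219.08 + $142.84 + $64.46 = $5,535.38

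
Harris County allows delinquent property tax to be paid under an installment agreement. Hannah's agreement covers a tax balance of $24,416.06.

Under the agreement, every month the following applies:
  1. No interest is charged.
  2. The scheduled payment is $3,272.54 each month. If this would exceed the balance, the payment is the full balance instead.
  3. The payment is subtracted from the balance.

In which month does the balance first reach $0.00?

8

# | Opening | Payment | End bal
1 | $24,416.06 | $3,272.54 | $21,143.52
2 | $21,143.52 | $3,272.54 | $17,870.98
3 | $17,870.98 | $3,272.54 | $14,598.44
4 | $14,598.44 | $3,272.54 | $11,325.90
5 | $11,325.90 | $3,272.54 | $8,053.36
6 | $8,053.36 | $3,272.54 | $4,780.82
7 | $4,780.82 | $3,272.54 | $1,508.28
8 | $1,508.28 | $1,508.28 | $0.00
Balance reaches $0.00 in month 8.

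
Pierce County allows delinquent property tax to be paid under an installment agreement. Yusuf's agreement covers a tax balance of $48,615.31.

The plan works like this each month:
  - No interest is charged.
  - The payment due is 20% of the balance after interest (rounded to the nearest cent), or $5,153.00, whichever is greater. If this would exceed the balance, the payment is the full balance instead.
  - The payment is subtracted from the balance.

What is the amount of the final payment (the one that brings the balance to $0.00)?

# | Opening | Payment | End bal
1 | $48,615.31 | $9,723.06 | $38,892.25
2 | $38,892.25 | $7,778.45 | $31,113.80
3 | $31,113.80 | $6,222.76 | $24,891.04
4 | $24,891.04 | $5,153.00 | $19,738.04
5 | $19,738.04 | $5,153.00 | $14,585.04
6 | $14,585.04 | $5,153.00 | $9,432.04
7 | $9,432.04 | $5,153.00 | $4,279.04
8 | $4,279.04 | $4,279.04 | $0.00

$4,279.04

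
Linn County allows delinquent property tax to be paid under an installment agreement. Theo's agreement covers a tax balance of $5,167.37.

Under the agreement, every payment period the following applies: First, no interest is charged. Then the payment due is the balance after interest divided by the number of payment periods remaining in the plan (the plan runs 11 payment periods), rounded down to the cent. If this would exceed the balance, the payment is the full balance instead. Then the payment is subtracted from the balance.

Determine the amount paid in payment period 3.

$469.76

# | Opening | Payment | End bal
1 | $5,167.37 | $469.76 | $4,697.61
2 | $4,697.61 | $469.76 | $4,227.85
3 | $4,227.85 | $469.76 | $3,758.09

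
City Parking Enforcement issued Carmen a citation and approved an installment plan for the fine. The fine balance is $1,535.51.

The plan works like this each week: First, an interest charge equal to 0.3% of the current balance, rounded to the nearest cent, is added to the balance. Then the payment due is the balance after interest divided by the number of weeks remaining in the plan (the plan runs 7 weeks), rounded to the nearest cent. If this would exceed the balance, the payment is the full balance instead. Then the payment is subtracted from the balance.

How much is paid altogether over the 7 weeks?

# | Opening | Interest | Payment | End bal
1 | $1,535.51 | $4.61 | $220.02 | $1,320.10
2 | $1,320.10 | $3.96 | $220.68 | $1,103.38
3 | $1,103.38 | $3.31 | $221.34 | $885.35
4 | $885.35 | $2.66 | $222.00 | $666.01
5 | $666.01 | $2.00 | $222.67 | $445.34
6 | $445.34 | $1.34 | $223.34 | $223.34
7 | $223.34 | $0.67 | $224.01 | $0.00
Total paid: $1,554.06

$1,554.06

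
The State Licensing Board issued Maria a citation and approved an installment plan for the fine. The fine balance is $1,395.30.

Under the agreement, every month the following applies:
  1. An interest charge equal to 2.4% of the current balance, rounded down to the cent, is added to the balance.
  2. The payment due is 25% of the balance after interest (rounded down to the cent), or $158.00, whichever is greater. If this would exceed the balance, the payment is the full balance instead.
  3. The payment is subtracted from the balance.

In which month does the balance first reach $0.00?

8

# | Opening | Interest | Payment | End bal
1 | $1,395.30 | $33.48 | $357.19 | $1,071.59
2 | $1,071.59 | $25.71 | $274.32 | $822.98
3 | $822.98 | $19.75 | $210.68 | $632.05
4 | $632.05 | $15.16 | $161.80 | $485.41
5 | $485.41 | $11.64 | $158.00 | $339.05
6 | $339.05 | $8.13 | $158.00 | $189.18
7 | $189.18 | $4.54 | $158.00 | $35.72
8 | $35.72 | $0.85 | $36.57 | $0.00
Balance reaches $0.00 in month 8.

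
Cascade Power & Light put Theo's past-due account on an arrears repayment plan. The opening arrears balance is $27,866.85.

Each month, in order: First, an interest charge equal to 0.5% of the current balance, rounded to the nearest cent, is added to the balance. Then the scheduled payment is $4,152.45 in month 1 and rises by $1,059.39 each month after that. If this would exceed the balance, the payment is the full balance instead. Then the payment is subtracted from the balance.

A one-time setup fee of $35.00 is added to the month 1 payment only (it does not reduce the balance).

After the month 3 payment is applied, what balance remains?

Month 1: opening $27,866.85; interest $139.33 → $28,006.18; payment $4,152.45 (+ $35.00 fee); balance $23,853.73
Month 2: opening $23,853.73; interest $119.27 → $23,973.00; payment $5,211.84; balance $18,761.16
Month 3: opening $18,761.16; interest $93.81 → $18,854.97; payment $6,271.23; balance $12,583.74

$12,583.74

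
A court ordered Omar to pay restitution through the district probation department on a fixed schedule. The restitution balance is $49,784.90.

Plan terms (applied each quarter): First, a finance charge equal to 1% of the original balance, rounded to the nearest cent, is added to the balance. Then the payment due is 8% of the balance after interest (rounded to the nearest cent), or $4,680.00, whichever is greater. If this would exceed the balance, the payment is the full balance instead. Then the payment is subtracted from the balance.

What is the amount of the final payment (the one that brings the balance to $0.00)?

$4,279.10

Quarter 1: opening $49,784.90; interest $497.85 → $50,282.75; payment $4,680.00; balance $45,602.75
Quarter 2: opening $45,602.75; interest $497.85 → $46,100.60; payment $4,680.00; balance $41,420.60
Quarter 3: opening $41,420.60; interest $497.85 → $41,918.45; payment $4,680.00; balance $37,238.45
Quarter 4: opening $37,238.45; interest $497.85 → $37,736.30; payment $4,680.00; balance $33,056.30
Quarter 5: opening $33,056.30; interest $497.85 → $33,554.15; payment $4,680.00; balance $28,874.15
Quarter 6: opening $28,874.15; interest $497.85 → $29,372.00; payment $4,680.00; balance $24,692.00
Quarter 7: opening $24,692.00; interest $497.85 → $25,189.85; payment $4,680.00; balance $20,509.85
Quarter 8: opening $20,509.85; interest $497.85 → $21,007.70; payment $4,680.00; balance $16,327.70
Quarter 9: opening $16,327.70; interest $497.85 → $16,825.55; payment $4,680.00; balance $12,145.55
Quarter 10: opening $12,145.55; interest $497.85 → $12,643.40; payment $4,680.00; balance $7,963.40
Quarter 11: opening $7,963.40; interest $497.85 → $8,461.25; payment $4,680.00; balance $3,781.25
Quarter 12: opening $3,781.25; interest $497.85 → $4,279.10; payment $4,279.10; balance $0.00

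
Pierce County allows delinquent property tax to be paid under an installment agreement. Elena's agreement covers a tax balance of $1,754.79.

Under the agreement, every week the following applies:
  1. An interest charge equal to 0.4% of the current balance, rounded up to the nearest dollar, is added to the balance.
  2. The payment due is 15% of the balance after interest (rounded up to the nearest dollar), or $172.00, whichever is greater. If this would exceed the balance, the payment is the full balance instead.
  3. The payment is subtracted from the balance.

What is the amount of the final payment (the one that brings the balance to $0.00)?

$78.79

Week 1: opening $1,754.79; interest $8.00 → $1,762.79; payment $265.00; balance $1,497.79
Week 2: opening $1,497.79; interest $6.00 → $1,503.79; payment $226.00; balance $1,277.79
Week 3: opening $1,277.79; interest $6.00 → $1,283.79; payment $193.00; balance $1,090.79
Week 4: opening $1,090.79; interest $5.00 → $1,095.79; payment $172.00; balance $923.79
Week 5: opening $923.79; interest $4.00 → $927.79; payment $172.00; balance $755.79
Week 6: opening $755.79; interest $4.00 → $759.79; payment $172.00; balance $587.79
Week 7: opening $587.79; interest $3.00 → $590.79; payment $172.00; balance $418.79
Week 8: opening $418.79; interest $2.00 → $420.79; payment $172.00; balance $248.79
Week 9: opening $248.79; interest $1.00 → $249.79; payment $172.00; balance $77.79
Week 10: opening $77.79; interest $1.00 → $78.79; payment $78.79; balance $0.00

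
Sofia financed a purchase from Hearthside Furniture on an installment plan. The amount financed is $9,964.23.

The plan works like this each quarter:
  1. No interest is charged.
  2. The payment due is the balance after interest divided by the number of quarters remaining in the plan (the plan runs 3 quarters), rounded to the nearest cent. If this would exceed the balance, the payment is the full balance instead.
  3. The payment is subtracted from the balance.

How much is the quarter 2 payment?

$3,321.41

Quarter 1: $9,964.23 − $3,321.41 → $6,642.82
Quarter 2: $6,642.82 − $3,321.41 → $3,321.41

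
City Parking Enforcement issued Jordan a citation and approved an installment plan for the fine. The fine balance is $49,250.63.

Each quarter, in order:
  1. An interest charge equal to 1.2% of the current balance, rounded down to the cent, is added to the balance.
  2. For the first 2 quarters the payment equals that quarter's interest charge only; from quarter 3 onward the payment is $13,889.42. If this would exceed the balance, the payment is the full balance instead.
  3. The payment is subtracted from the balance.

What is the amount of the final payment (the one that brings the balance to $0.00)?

$8,981.21

Quarter 1: opening $49,250.63; interest $591.00 → $49,841.63; payment $591.00; balance $49,250.63
Quarter 2: opening $49,250.63; interest $591.00 → $49,841.63; payment $591.00; balance $49,250.63
Quarter 3: opening $49,250.63; interest $591.00 → $49,841.63; payment $13,889.42; balance $35,952.21
Quarter 4: opening $35,952.21; interest $431.42 → $36,383.63; payment $13,889.42; balance $22,494.21
Quarter 5: opening $22,494.21; interest $269.93 → $22,764.14; payment $13,889.42; balance $8,874.72
Quarter 6: opening $8,874.72; interest $106.49 → $8,981.21; payment $8,981.21; balance $0.00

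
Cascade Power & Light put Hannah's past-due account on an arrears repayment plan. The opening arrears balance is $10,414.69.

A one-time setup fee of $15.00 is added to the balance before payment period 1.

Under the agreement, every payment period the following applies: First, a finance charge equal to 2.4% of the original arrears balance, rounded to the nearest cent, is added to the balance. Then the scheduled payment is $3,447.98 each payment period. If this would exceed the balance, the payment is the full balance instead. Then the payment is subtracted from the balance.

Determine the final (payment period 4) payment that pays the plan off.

$1,085.55

Payment period 1: $10,429.69 +$249.95 interest = $10,679.64; pay $3,447.98 → $7,231.66
Payment period 2: $7,231.66 +$249.95 interest = $7,481.61; pay $3,447.98 → $4,033.63
Payment period 3: $4,033.63 +$249.95 interest = $4,283.58; pay $3,447.98 → $835.60
Payment period 4: $835.60 +$249.95 interest = $1,085.55; pay $1,085.55 → $0.00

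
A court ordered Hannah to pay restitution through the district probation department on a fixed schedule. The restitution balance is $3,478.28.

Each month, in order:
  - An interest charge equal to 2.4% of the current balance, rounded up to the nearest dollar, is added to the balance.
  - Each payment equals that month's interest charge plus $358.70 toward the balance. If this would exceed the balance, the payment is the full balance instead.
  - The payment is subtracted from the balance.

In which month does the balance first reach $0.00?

10

# | Opening | Interest | Payment | End bal
1 | $3,478.28 | $84.00 | $442.70 | $3,119.58
2 | $3,119.58 | $75.00 | $433.70 | $2,760.88
3 | $2,760.88 | $67.00 | $425.70 | $2,402.18
4 | $2,402.18 | $58.00 | $416.70 | $2,043.48
5 | $2,043.48 | $50.00 | $408.70 | $1,684.78
6 | $1,684.78 | $41.00 | $399.70 | $1,326.08
7 | $1,326.08 | $32.00 | $390.70 | $967.38
8 | $967.38 | $24.00 | $382.70 | $608.68
9 | $608.68 | $15.00 | $373.70 | $249.98
10 | $249.98 | $6.00 | $255.98 | $0.00
Balance reaches $0.00 in month 10.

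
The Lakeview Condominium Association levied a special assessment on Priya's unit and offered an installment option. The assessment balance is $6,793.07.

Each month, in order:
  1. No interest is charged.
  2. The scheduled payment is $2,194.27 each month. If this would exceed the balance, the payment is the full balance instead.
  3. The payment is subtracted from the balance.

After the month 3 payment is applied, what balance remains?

$210.26

# | Opening | Payment | End bal
1 | $6,793.07 | $2,194.27 | $4,598.80
2 | $4,598.80 | $2,194.27 | $2,404.53
3 | $2,404.53 | $2,194.27 | $210.26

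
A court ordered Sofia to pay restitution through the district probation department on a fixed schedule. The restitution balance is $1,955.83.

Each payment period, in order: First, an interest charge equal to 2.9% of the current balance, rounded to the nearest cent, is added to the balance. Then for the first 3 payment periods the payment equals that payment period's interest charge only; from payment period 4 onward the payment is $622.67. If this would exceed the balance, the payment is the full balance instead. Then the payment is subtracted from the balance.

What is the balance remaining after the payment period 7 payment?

$0.00

Payment period 1: $1,955.83 +$56.72 interest = $2,012.55; pay $56.72 → $1,955.83
Payment period 2: $1,955.83 +$56.72 interest = $2,012.55; pay $56.72 → $1,955.83
Payment period 3: $1,955.83 +$56.72 interest = $2,012.55; pay $56.72 → $1,955.83
Payment period 4: $1,955.83 +$56.72 interest = $2,012.55; pay $622.67 → $1,389.88
Payment period 5: $1,389.88 +$40.31 interest = $1,430.19; pay $622.67 → $807.52
Payment period 6: $807.52 +$23.42 interest = $830.94; pay $622.67 → $208.27
Payment period 7: $208.27 +$6.04 interest = $214.31; pay $214.31 → $0.00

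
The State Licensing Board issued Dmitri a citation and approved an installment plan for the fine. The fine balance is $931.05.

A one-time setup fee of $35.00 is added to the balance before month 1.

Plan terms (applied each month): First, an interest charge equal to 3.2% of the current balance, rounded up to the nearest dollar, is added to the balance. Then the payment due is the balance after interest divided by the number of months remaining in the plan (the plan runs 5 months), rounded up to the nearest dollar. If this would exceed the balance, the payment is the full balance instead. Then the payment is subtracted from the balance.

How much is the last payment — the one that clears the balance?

Month 1: $966.05 +$31.00 interest = $997.05; pay $200.00 → $797.05
Month 2: $797.05 +$26.00 interest = $823.05; pay $206.00 → $617.05
Month 3: $617.05 +$20.00 interest = $637.05; pay $213.00 → $424.05
Month 4: $424.05 +$14.00 interest = $438.05; pay $220.00 → $218.05
Month 5: $218.05 +$7.00 interest = $225.05; pay $225.05 → $0.00

$225.05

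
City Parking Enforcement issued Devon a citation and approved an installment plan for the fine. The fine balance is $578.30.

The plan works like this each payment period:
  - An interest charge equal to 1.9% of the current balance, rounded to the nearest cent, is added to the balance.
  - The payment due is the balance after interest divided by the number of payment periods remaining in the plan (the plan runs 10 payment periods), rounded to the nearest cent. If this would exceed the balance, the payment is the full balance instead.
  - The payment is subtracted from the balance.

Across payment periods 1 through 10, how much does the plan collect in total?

Payment period 1: opening $578.30; interest $10.99 → $589.29; payment $58.93; balance $530.36
Payment period 2: opening $530.36; interest $10.08 → $540.44; payment $60.05; balance $480.39
Payment period 3: opening $480.39; interest $9.13 → $489.52; payment $61.19; balance $428.33
Payment period 4: opening $428.33; interest $8.14 → $436.47; payment $62.35; balance $374.12
Payment period 5: opening $374.12; interest $7.11 → $381.23; payment $63.54; balance $317.69
Payment period 6: opening $317.69; interest $6.04 → $323.73; payment $64.75; balance $258.98
Payment period 7: opening $258.98; interest $4.92 → $263.90; payment $65.98; balance $197.92
Payment period 8: opening $197.92; interest $3.76 → $201.68; payment $67.23; balance $134.45
Payment period 9: opening $134.45; interest $2.55 → $137.00; payment $68.50; balance $68.50
Payment period 10: opening $68.50; interest $1.30 → $69.80; payment $69.80; balance $0.00
Total paid: $642.32

$642.32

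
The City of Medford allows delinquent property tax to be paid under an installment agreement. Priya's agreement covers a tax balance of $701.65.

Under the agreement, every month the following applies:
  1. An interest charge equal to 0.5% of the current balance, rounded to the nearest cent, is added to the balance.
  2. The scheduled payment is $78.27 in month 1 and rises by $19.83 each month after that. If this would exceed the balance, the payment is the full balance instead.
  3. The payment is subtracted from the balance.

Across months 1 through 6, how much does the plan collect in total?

Month 1: opening $701.65; interest $3.51 → $705.16; payment $78.27; balance $626.89
Month 2: opening $626.89; interest $3.13 → $630.02; payment $98.10; balance $531.92
Month 3: opening $531.92; interest $2.66 → $534.58; payment $117.93; balance $416.65
Month 4: opening $416.65; interest $2.08 → $418.73; payment $137.76; balance $280.97
Month 5: opening $280.97; interest $1.40 → $282.37; payment $157.59; balance $124.78
Month 6: opening $124.78; interest $0.62 → $125.40; payment $125.40; balance $0.00
Total paid: $715.05

$715.05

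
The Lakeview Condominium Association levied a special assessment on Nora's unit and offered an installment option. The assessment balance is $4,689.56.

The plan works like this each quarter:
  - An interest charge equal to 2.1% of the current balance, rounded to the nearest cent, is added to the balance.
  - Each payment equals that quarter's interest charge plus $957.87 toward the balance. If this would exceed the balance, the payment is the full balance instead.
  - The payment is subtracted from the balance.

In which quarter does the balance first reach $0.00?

# | Opening | Interest | Payment | End bal
1 | $4,689.56 | $98.48 | $1,056.35 | $3,731.69
2 | $3,731.69 | $78.37 | $1,036.24 | $2,773.82
3 | $2,773.82 | $58.25 | $1,016.12 | $1,815.95
4 | $1,815.95 | $38.13 | $996.00 | $858.08
5 | $858.08 | $18.02 | $876.10 | $0.00
Balance reaches $0.00 in quarter 5.

5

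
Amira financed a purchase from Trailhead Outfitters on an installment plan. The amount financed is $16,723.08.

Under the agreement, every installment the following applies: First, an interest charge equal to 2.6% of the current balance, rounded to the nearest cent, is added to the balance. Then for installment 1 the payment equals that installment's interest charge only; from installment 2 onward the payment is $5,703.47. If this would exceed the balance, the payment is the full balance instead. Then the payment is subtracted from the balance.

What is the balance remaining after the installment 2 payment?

$11,454.41

Installment 1: $16,723.08 +$434.80 interest = $17,157.88; pay $434.80 → $16,723.08
Installment 2: $16,723.08 +$434.80 interest = $17,157.88; pay $5,703.47 → $11,454.41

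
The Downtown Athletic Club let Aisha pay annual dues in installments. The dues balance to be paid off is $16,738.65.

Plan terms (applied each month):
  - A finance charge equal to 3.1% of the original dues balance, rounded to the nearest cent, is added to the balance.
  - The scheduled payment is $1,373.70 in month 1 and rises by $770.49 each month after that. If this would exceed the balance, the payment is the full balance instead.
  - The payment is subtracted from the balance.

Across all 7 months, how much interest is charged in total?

$3,632.30

Month 1: $16,738.65 +$518.90 interest = $17,257.55; pay $1,373.70 → $15,883.85
Month 2: $15,883.85 +$518.90 interest = $16,402.75; pay $2,144.19 → $14,258.56
Month 3: $14,258.56 +$518.90 interest = $14,777.46; pay $2,914.68 → $11,862.78
Month 4: $11,862.78 +$518.90 interest = $12,381.68; pay $3,685.17 → $8,696.51
Month 5: $8,696.51 +$518.90 interest = $9,215.41; pay $4,455.66 → $4,759.75
Month 6: $4,759.75 +$518.90 interest = $5,278.65; pay $5,226.15 → $52.50
Month 7: $52.50 +$518.90 interest = $571.40; pay $571.40 → $0.00
Total interest: $518.90 + $518.90 + $518.90 + $518.90 + $518.90 + $518.90 + $518.90 = $3,632.30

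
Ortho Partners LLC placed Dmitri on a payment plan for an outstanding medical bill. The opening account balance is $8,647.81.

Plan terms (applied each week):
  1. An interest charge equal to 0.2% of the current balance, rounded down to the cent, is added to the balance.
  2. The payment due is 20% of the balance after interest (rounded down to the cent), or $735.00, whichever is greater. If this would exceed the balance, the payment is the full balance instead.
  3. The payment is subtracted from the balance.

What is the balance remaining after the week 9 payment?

Week 1: $8,647.81 +$17.29 interest = $8,665.10; pay $1,733.02 → $6,932.08
Week 2: $6,932.08 +$13.86 interest = $6,945.94; pay $1,389.18 → $5,556.76
Week 3: $5,556.76 +$11.11 interest = $5,567.87; pay $1,113.57 → $4,454.30
Week 4: $4,454.30 +$8.90 interest = $4,463.20; pay $892.64 → $3,570.56
Week 5: $3,570.56 +$7.14 interest = $3,577.70; pay $735.00 → $2,842.70
Week 6: $2,842.70 +$5.68 interest = $2,848.38; pay $735.00 → $2,113.38
Week 7: $2,113.38 +$4.22 interest = $2,117.60; pay $735.00 → $1,382.60
Week 8: $1,382.60 +$2.76 interest = $1,385.36; pay $735.00 → $650.36
Week 9: $650.36 +$1.30 interest = $651.66; pay $651.66 → $0.00

$0.00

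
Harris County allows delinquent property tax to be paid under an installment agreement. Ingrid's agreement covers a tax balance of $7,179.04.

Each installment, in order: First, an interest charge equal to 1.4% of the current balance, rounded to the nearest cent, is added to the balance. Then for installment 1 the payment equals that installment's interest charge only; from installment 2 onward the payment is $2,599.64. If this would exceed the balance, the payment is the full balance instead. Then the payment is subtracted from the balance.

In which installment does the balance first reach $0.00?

Installment 1: opening $7,179.04; interest $100.51 → $7,279.55; payment $100.51; balance $7,179.04
Installment 2: opening $7,179.04; interest $100.51 → $7,279.55; payment $2,599.64; balance $4,679.91
Installment 3: opening $4,679.91; interest $65.52 → $4,745.43; payment $2,599.64; balance $2,145.79
Installment 4: opening $2,145.79; interest $30.04 → $2,175.83; payment $2,175.83; balance $0.00
Balance reaches $0.00 in installment 4.

4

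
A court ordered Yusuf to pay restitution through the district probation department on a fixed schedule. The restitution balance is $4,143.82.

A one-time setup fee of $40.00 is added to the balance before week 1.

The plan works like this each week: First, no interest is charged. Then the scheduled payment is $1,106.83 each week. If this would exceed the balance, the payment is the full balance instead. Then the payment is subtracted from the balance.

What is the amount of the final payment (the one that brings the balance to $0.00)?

$863.33

Week 1: opening $4,183.82; payment $1,106.83; balance $3,076.99
Week 2: opening $3,076.99; payment $1,106.83; balance $1,970.16
Week 3: opening $1,970.16; payment $1,106.83; balance $863.33
Week 4: opening $863.33; payment $863.33; balance $0.00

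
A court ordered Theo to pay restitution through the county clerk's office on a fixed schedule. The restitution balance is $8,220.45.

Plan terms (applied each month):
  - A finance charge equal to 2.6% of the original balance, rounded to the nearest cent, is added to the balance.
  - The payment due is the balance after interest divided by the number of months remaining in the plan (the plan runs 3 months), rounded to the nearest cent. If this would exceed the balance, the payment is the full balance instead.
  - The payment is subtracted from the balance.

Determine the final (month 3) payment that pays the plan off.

$3,131.99

Month 1: opening $8,220.45; interest $213.73 → $8,434.18; payment $2,811.39; balance $5,622.79
Month 2: opening $5,622.79; interest $213.73 → $5,836.52; payment $2,918.26; balance $2,918.26
Month 3: opening $2,918.26; interest $213.73 → $3,131.99; payment $3,131.99; balance $0.00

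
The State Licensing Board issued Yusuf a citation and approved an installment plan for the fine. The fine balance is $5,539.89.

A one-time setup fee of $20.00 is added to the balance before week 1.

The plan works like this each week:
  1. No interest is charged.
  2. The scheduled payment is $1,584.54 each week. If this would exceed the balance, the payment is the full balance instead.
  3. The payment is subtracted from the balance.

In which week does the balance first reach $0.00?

4

Week 1: opening $5,559.89; payment $1,584.54; balance $3,975.35
Week 2: opening $3,975.35; payment $1,584.54; balance $2,390.81
Week 3: opening $2,390.81; payment $1,584.54; balance $806.27
Week 4: opening $806.27; payment $806.27; balance $0.00
Balance reaches $0.00 in week 4.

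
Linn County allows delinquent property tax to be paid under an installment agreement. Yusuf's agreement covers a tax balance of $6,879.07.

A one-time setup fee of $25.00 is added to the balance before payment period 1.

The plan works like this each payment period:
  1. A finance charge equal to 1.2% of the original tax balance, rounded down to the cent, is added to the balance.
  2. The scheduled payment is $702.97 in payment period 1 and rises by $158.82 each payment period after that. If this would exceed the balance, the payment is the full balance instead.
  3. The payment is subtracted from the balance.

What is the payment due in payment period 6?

Payment period 1: opening $6,904.07; interest $82.54 → $6,986.61; payment $702.97; balance $6,283.64
Payment period 2: opening $6,283.64; interest $82.54 → $6,366.18; payment $861.79; balance $5,504.39
Payment period 3: opening $5,504.39; interest $82.54 → $5,586.93; payment $1,020.61; balance $4,566.32
Payment period 4: opening $4,566.32; interest $82.54 → $4,648.86; payment $1,179.43; balance $3,469.43
Payment period 5: opening $3,469.43; interest $82.54 → $3,551.97; payment $1,338.25; balance $2,213.72
Payment period 6: opening $2,213.72; interest $82.54 → $2,296.26; payment $1,497.07; balance $799.19

$1,497.07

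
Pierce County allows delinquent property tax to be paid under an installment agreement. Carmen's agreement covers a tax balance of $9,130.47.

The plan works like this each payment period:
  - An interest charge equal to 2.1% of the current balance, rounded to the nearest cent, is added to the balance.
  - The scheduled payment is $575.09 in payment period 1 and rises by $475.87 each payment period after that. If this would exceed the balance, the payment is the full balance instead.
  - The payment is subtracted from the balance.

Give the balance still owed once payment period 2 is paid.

Payment period 1: $9,130.47 +$191.74 interest = $9,322.21; pay $575.09 → $8,747.12
Payment period 2: $8,747.12 +$183.69 interest = $8,930.81; pay $1,050.96 → $7,879.85

$7,879.85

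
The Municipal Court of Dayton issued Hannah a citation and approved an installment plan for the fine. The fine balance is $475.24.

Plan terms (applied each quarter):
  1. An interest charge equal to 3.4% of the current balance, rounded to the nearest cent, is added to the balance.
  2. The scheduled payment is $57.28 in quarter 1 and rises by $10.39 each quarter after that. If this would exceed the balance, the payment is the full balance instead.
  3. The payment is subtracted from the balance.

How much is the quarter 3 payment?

# | Opening | Interest | Payment | End bal
1 | $475.24 | $16.16 | $57.28 | $434.12
2 | $434.12 | $14.76 | $67.67 | $381.21
3 | $381.21 | $12.96 | $78.06 | $316.11

$78.06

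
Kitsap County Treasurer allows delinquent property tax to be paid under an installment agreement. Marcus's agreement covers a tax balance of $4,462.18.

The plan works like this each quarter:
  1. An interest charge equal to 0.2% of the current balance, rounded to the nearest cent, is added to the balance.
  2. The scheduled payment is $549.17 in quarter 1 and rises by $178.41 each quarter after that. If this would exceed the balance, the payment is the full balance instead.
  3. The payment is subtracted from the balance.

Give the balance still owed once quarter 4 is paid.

$1,222.81

Quarter 1: opening $4,462.18; interest $8.92 → $4,471.10; payment $549.17; balance $3,921.93
Quarter 2: opening $3,921.93; interest $7.84 → $3,929.77; payment $727.58; balance $3,202.19
Quarter 3: opening $3,202.19; interest $6.40 → $3,208.59; payment $905.99; balance $2,302.60
Quarter 4: opening $2,302.60; interest $4.61 → $2,307.21; payment $1,084.40; balance $1,222.81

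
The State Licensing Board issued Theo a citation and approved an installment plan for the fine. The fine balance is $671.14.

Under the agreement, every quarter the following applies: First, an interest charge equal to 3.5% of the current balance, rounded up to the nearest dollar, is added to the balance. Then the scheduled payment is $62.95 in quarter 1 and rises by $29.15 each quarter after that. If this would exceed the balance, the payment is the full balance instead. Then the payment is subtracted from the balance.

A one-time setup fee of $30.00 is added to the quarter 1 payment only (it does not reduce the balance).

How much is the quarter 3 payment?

Quarter 1: opening $671.14; interest $24.00 → $695.14; payment $62.95 (+ $30.00 fee); balance $632.19
Quarter 2: opening $632.19; interest $23.00 → $655.19; payment $92.10; balance $563.09
Quarter 3: opening $563.09; interest $20.00 → $583.09; payment $121.25; balance $461.84

$121.25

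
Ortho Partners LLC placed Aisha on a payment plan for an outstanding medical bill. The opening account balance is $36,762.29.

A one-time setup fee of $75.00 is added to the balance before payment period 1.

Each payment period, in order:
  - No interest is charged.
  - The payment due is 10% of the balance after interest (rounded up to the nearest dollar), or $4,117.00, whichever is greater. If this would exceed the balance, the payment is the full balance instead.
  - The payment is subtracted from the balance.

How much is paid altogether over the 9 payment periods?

$36,837.29

Payment period 1: opening $36,837.29; payment $4,117.00; balance $32,720.29
Payment period 2: opening $32,720.29; payment $4,117.00; balance $28,603.29
Payment period 3: opening $28,603.29; payment $4,117.00; balance $24,486.29
Payment period 4: opening $24,486.29; payment $4,117.00; balance $20,369.29
Payment period 5: opening $20,369.29; payment $4,117.00; balance $16,252.29
Payment period 6: opening $16,252.29; payment $4,117.00; balance $12,135.29
Payment period 7: opening $12,135.29; payment $4,117.00; balance $8,018.29
Payment period 8: opening $8,018.29; payment $4,117.00; balance $3,901.29
Payment period 9: opening $3,901.29; payment $3,901.29; balance $0.00
Total paid: $36,837.29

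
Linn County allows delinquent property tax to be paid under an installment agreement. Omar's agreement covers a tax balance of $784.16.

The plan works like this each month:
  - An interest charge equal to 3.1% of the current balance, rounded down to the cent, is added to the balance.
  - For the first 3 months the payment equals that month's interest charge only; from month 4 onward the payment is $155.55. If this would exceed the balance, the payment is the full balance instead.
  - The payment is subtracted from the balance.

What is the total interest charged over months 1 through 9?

Month 1: $784.16 +$24.30 interest = $808.46; pay $24.30 → $784.16
Month 2: $784.16 +$24.30 interest = $808.46; pay $24.30 → $784.16
Month 3: $784.16 +$24.30 interest = $808.46; pay $24.30 → $784.16
Month 4: $784.16 +$24.30 interest = $808.46; pay $155.55 → $652.91
Month 5: $652.91 +$20.24 interest = $673.15; pay $155.55 → $517.60
Month 6: $517.60 +$16.04 interest = $533.64; pay $155.55 → $378.09
Month 7: $378.09 +$11.72 interest = $389.81; pay $155.55 → $234.26
Month 8: $234.26 +$7.26 interest = $241.52; pay $155.55 → $85.97
Month 9: $85.97 +$2.66 interest = $88.63; pay $88.63 → $0.00
Total interest: $24.30 + $24.30 + $24.30 + $24.30 + $20.24 + $16.04 + $11.72 + $7.26 + $2.66 = $155.12

$155.12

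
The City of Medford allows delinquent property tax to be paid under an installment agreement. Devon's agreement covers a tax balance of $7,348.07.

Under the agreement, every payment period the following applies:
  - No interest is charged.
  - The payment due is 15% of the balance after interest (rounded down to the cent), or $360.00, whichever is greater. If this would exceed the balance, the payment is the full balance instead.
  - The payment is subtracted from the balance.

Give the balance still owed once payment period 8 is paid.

# | Opening | Payment | End bal
1 | $7,348.07 | $1,102.21 | $6,245.86
2 | $6,245.86 | $936.87 | $5,308.99
3 | $5,308.99 | $796.34 | $4,512.65
4 | $4,512.65 | $676.89 | $3,835.76
5 | $3,835.76 | $575.36 | $3,260.40
6 | $3,260.40 | $489.06 | $2,771.34
7 | $2,771.34 | $415.70 | $2,355.64
8 | $2,355.64 | $360.00 | $1,995.64

$1,995.64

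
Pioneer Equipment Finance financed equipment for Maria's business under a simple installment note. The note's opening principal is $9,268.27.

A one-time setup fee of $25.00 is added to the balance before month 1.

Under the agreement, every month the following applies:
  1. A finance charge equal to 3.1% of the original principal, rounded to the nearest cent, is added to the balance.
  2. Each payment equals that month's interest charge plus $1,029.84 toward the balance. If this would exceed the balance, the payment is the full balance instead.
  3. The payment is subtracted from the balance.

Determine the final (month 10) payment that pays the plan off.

Month 1: $9,293.27 +$287.32 interest = $9,580.59; pay $1,317.16 → $8,263.43
Month 2: $8,263.43 +$287.32 interest = $8,550.75; pay $1,317.16 → $7,233.59
Month 3: $7,233.59 +$287.32 interest = $7,520.91; pay $1,317.16 → $6,203.75
Month 4: $6,203.75 +$287.32 interest = $6,491.07; pay $1,317.16 → $5,173.91
Month 5: $5,173.91 +$287.32 interest = $5,461.23; pay $1,317.16 → $4,144.07
Month 6: $4,144.07 +$287.32 interest = $4,431.39; pay $1,317.16 → $3,114.23
Month 7: $3,114.23 +$287.32 interest = $3,401.55; pay $1,317.16 → $2,084.39
Month 8: $2,084.39 +$287.32 interest = $2,371.71; pay $1,317.16 → $1,054.55
Month 9: $1,054.55 +$287.32 interest = $1,341.87; pay $1,317.16 → $24.71
Month 10: $24.71 +$287.32 interest = $312.03; pay $312.03 → $0.00

$312.03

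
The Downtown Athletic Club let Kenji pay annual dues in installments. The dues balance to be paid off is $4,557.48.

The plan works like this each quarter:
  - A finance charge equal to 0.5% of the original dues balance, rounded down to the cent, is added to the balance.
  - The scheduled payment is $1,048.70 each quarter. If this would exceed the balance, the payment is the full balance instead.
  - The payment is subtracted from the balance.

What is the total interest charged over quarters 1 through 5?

$113.90

Quarter 1: opening $4,557.48; interest $22.78 → $4,580.26; payment $1,048.70; balance $3,531.56
Quarter 2: opening $3,531.56; interest $22.78 → $3,554.34; payment $1,048.70; balance $2,505.64
Quarter 3: opening $2,505.64; interest $22.78 → $2,528.42; payment $1,048.70; balance $1,479.72
Quarter 4: opening $1,479.72; interest $22.78 → $1,502.50; payment $1,048.70; balance $453.80
Quarter 5: opening $453.80; interest $22.78 → $476.58; payment $476.58; balance $0.00
Total interest: $22.78 + $22.78 + $22.78 + $22.78 + $22.78 = $113.90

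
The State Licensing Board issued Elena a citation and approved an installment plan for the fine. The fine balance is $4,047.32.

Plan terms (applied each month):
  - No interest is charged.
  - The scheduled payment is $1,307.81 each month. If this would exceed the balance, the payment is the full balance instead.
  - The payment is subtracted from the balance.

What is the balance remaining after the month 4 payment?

Month 1: opening $4,047.32; payment $1,307.81; balance $2,739.51
Month 2: opening $2,739.51; payment $1,307.81; balance $1,431.70
Month 3: opening $1,431.70; payment $1,307.81; balance $123.89
Month 4: opening $123.89; payment $123.89; balance $0.00

$0.00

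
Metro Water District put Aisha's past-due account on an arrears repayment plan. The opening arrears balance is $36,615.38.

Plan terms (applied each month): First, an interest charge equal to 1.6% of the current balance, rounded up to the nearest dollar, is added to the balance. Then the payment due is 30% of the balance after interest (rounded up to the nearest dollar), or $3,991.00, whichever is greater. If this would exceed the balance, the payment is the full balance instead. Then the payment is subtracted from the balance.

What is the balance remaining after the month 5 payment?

$5,526.38

Month 1: $36,615.38 +$586.00 interest = $37,201.38; pay $11,161.00 → $26,040.38
Month 2: $26,040.38 +$417.00 interest = $26,457.38; pay $7,938.00 → $18,519.38
Month 3: $18,519.38 +$297.00 interest = $18,816.38; pay $5,645.00 → $13,171.38
Month 4: $13,171.38 +$211.00 interest = $13,382.38; pay $4,015.00 → $9,367.38
Month 5: $9,367.38 +$150.00 interest = $9,517.38; pay $3,991.00 → $5,526.38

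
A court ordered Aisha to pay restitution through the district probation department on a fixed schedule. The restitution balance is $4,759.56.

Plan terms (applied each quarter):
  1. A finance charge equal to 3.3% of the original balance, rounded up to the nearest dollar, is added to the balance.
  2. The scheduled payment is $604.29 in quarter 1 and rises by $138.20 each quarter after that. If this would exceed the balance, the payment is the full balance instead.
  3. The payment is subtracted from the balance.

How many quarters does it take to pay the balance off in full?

Quarter 1: $4,759.56 +$158.00 interest = $4,917.56; pay $604.29 → $4,313.27
Quarter 2: $4,313.27 +$158.00 interest = $4,471.27; pay $742.49 → $3,728.78
Quarter 3: $3,728.78 +$158.00 interest = $3,886.78; pay $880.69 → $3,006.09
Quarter 4: $3,006.09 +$158.00 interest = $3,164.09; pay $1,018.89 → $2,145.20
Quarter 5: $2,145.20 +$158.00 interest = $2,303.20; pay $1,157.09 → $1,146.11
Quarter 6: $1,146.11 +$158.00 interest = $1,304.11; pay $1,295.29 → $8.82
Quarter 7: $8.82 +$158.00 interest = $166.82; pay $166.82 → $0.00
Balance reaches $0.00 in quarter 7.

7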